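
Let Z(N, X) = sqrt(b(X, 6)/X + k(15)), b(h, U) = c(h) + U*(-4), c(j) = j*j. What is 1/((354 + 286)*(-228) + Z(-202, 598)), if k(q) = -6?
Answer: -10907520/1591625274151 - sqrt(13230451)/3183250548302 ≈ -6.8542e-6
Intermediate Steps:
c(j) = j**2
b(h, U) = h**2 - 4*U (b(h, U) = h**2 + U*(-4) = h**2 - 4*U)
Z(N, X) = sqrt(-6 + (-24 + X**2)/X) (Z(N, X) = sqrt((X**2 - 4*6)/X - 6) = sqrt((X**2 - 24)/X - 6) = sqrt((-24 + X**2)/X - 6) = sqrt(-6 + (-24 + X**2)/X))
1/((354 + 286)*(-228) + Z(-202, 598)) = 1/((354 + 286)*(-228) + sqrt(-6 + 598 - 24/598)) = 1/(640*(-228) + sqrt(-6 + 598 - 24*1/598)) = 1/(-145920 + sqrt(-6 + 598 - 12/299)) = 1/(-145920 + sqrt(176996/299)) = 1/(-145920 + 2*sqrt(13230451)/299)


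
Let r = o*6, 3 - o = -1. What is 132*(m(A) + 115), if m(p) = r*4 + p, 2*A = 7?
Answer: 28314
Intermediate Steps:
o = 4 (o = 3 - 1*(-1) = 3 + 1 = 4)
r = 24 (r = 4*6 = 24)
A = 7/2 (A = (½)*7 = 7/2 ≈ 3.5000)
m(p) = 96 + p (m(p) = 24*4 + p = 96 + p)
132*(m(A) + 115) = 132*((96 + 7/2) + 115) = 132*(199/2 + 115) = 132*(429/2) = 28314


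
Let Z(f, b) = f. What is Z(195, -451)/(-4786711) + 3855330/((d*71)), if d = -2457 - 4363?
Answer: -1845444494253/231782120042 ≈ -7.9620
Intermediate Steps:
d = -6820
Z(195, -451)/(-4786711) + 3855330/((d*71)) = 195/(-4786711) + 3855330/((-6820*71)) = 195*(-1/4786711) + 3855330/(-484220) = -195/4786711 + 3855330*(-1/484220) = -195/4786711 - 385533/48422 = -1845444494253/231782120042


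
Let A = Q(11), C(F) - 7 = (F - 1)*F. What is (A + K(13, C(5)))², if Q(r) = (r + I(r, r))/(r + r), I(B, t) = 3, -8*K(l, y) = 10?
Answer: 729/1936 ≈ 0.37655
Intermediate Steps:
C(F) = 7 + F*(-1 + F) (C(F) = 7 + (F - 1)*F = 7 + (-1 + F)*F = 7 + F*(-1 + F))
K(l, y) = -5/4 (K(l, y) = -⅛*10 = -5/4)
Q(r) = (3 + r)/(2*r) (Q(r) = (r + 3)/(r + r) = (3 + r)/((2*r)) = (3 + r)*(1/(2*r)) = (3 + r)/(2*r))
A = 7/11 (A = (½)*(3 + 11)/11 = (½)*(1/11)*14 = 7/11 ≈ 0.63636)
(A + K(13, C(5)))² = (7/11 - 5/4)² = (-27/44)² = 729/1936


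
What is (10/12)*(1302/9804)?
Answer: 1085/9804 ≈ 0.11067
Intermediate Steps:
(10/12)*(1302/9804) = ((1/12)*10)*(1302*(1/9804)) = (5/6)*(217/1634) = 1085/9804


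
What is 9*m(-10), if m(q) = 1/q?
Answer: -9/10 ≈ -0.90000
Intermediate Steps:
9*m(-10) = 9/(-10) = 9*(-⅒) = -9/10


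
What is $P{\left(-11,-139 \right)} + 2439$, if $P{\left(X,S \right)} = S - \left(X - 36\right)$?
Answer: $2347$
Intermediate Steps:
$P{\left(X,S \right)} = 36 + S - X$ ($P{\left(X,S \right)} = S - \left(-36 + X\right) = 36 + S - X$)
$P{\left(-11,-139 \right)} + 2439 = \left(36 - 139 - -11\right) + 2439 = \left(36 - 139 + 11\right) + 2439 = -92 + 2439 = 2347$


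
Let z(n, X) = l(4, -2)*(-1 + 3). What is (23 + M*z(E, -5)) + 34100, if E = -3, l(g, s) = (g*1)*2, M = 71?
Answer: 35259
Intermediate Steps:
l(g, s) = 2*g (l(g, s) = g*2 = 2*g)
z(n, X) = 16 (z(n, X) = (2*4)*(-1 + 3) = 8*2 = 16)
(23 + M*z(E, -5)) + 34100 = (23 + 71*16) + 34100 = (23 + 1136) + 34100 = 1159 + 34100 = 35259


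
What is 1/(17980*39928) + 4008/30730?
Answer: 8221042955/63032097632 ≈ 0.13043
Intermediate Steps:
1/(17980*39928) + 4008/30730 = (1/17980)*(1/39928) + 4008*(1/30730) = 1/717905440 + 2004/15365 = 8221042955/63032097632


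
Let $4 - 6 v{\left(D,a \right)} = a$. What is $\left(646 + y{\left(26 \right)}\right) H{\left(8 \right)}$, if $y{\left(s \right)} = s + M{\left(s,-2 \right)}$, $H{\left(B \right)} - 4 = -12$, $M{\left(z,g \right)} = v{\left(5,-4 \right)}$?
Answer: $- \frac{16160}{3} \approx -5386.7$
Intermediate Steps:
$v{\left(D,a \right)} = \frac{2}{3} - \frac{a}{6}$
$M{\left(z,g \right)} = \frac{4}{3}$ ($M{\left(z,g \right)} = \frac{2}{3} - - \frac{2}{3} = \frac{2}{3} + \frac{2}{3} = \frac{4}{3}$)
$H{\left(B \right)} = -8$ ($H{\left(B \right)} = 4 - 12 = -8$)
$y{\left(s \right)} = \frac{4}{3} + s$ ($y{\left(s \right)} = s + \frac{4}{3} = \frac{4}{3} + s$)
$\left(646 + y{\left(26 \right)}\right) H{\left(8 \right)} = \left(646 + \left(\frac{4}{3} + 26\right)\right) \left(-8\right) = \left(646 + \frac{82}{3}\right) \left(-8\right) = \frac{2020}{3} \left(-8\right) = - \frac{16160}{3}$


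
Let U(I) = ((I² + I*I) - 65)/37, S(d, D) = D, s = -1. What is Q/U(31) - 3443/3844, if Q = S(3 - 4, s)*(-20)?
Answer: -3549091/7138308 ≈ -0.49719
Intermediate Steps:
Q = 20 (Q = -1*(-20) = 20)
U(I) = -65/37 + 2*I²/37 (U(I) = ((I² + I²) - 65)*(1/37) = (2*I² - 65)*(1/37) = (-65 + 2*I²)*(1/37) = -65/37 + 2*I²/37)
Q/U(31) - 3443/3844 = 20/(-65/37 + (2/37)*31²) - 3443/3844 = 20/(-65/37 + (2/37)*961) - 3443*1/3844 = 20/(-65/37 + 1922/37) - 3443/3844 = 20/(1857/37) - 3443/3844 = 20*(37/1857) - 3443/3844 = 740/1857 - 3443/3844 = -3549091/7138308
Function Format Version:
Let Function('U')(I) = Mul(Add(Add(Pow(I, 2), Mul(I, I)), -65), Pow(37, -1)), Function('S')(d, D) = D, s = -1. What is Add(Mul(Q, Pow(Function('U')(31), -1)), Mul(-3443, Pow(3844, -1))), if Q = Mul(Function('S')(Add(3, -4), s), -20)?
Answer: Rational(-3549091, 7138308) ≈ -0.49719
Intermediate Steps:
Q = 20 (Q = Mul(-1, -20) = 20)
Function('U')(I) = Add(Rational(-65, 37), Mul(Rational(2, 37), Pow(I, 2))) (Function('U')(I) = Mul(Add(Add(Pow(I, 2), Pow(I, 2)), -65), Rational(1, 37)) = Mul(Add(Mul(2, Pow(I, 2)), -65), Rational(1, 37)) = Mul(Add(-65, Mul(2, Pow(I, 2))), Rational(1, 37)) = Add(Rational(-65, 37), Mul(Rational(2, 37), Pow(I, 2))))
Add(Mul(Q, Pow(Function('U')(31), -1)), Mul(-3443, Pow(3844, -1))) = Add(Mul(20, Pow(Add(Rational(-65, 37), Mul(Rational(2, 37), Pow(31, 2))), -1)), Mul(-3443, Pow(3844, -1))) = Add(Mul(20, Pow(Add(Rational(-65, 37), Mul(Rational(2, 37), 961)), -1)), Mul(-3443, Rational(1, 3844))) = Add(Mul(20, Pow(Add(Rational(-65, 37), Rational(1922, 37)), -1)), Rational(-3443, 3844)) = Add(Mul(20, Pow(Rational(1857, 37), -1)), Rational(-3443, 3844)) = Add(Mul(20, Rational(37, 1857)), Rational(-3443, 3844)) = Add(Rational(740, 1857), Rational(-3443, 3844)) = Rational(-3549091, 7138308)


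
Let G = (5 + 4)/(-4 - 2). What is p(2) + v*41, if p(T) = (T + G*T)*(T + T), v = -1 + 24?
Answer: 939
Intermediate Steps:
G = -3/2 (G = 9/(-6) = 9*(-⅙) = -3/2 ≈ -1.5000)
v = 23
p(T) = -T² (p(T) = (T - 3*T/2)*(T + T) = (-T/2)*(2*T) = -T²)
p(2) + v*41 = -1*2² + 23*41 = -1*4 + 943 = -4 + 943 = 939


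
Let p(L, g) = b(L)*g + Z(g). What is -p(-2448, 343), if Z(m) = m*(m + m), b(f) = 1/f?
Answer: -576009161/2448 ≈ -2.3530e+5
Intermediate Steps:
Z(m) = 2*m² (Z(m) = m*(2*m) = 2*m²)
p(L, g) = 2*g² + g/L (p(L, g) = g/L + 2*g² = 2*g² + g/L)
-p(-2448, 343) = -(2*343² + 343/(-2448)) = -(2*117649 + 343*(-1/2448)) = -(235298 - 343/2448) = -1*576009161/2448 = -576009161/2448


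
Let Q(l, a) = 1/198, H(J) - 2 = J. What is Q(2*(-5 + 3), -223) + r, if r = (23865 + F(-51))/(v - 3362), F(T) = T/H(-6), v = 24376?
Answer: 120223/105336 ≈ 1.1413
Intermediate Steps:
H(J) = 2 + J
F(T) = -T/4 (F(T) = T/(2 - 6) = T/(-4) = T*(-¼) = -T/4)
Q(l, a) = 1/198
r = 1209/1064 (r = (23865 - ¼*(-51))/(24376 - 3362) = (23865 + 51/4)/21014 = (95511/4)*(1/21014) = 1209/1064 ≈ 1.1363)
Q(2*(-5 + 3), -223) + r = 1/198 + 1209/1064 = 120223/105336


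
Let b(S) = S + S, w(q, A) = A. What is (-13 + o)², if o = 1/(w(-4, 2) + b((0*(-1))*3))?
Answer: 625/4 ≈ 156.25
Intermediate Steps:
b(S) = 2*S
o = ½ (o = 1/(2 + 2*((0*(-1))*3)) = 1/(2 + 2*(0*3)) = 1/(2 + 2*0) = 1/(2 + 0) = 1/2 = ½ ≈ 0.50000)
(-13 + o)² = (-13 + ½)² = (-25/2)² = 625/4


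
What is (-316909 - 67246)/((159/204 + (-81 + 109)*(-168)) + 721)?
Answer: 26122540/270791 ≈ 96.468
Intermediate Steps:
(-316909 - 67246)/((159/204 + (-81 + 109)*(-168)) + 721) = -384155/((159*(1/204) + 28*(-168)) + 721) = -384155/((53/68 - 4704) + 721) = -384155/(-319819/68 + 721) = -384155/(-270791/68) = -384155*(-68/270791) = 26122540/270791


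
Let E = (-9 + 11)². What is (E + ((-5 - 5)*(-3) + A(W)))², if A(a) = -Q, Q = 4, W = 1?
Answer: 900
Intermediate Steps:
A(a) = -4 (A(a) = -1*4 = -4)
E = 4 (E = 2² = 4)
(E + ((-5 - 5)*(-3) + A(W)))² = (4 + ((-5 - 5)*(-3) - 4))² = (4 + (-10*(-3) - 4))² = (4 + (30 - 4))² = (4 + 26)² = 30² = 900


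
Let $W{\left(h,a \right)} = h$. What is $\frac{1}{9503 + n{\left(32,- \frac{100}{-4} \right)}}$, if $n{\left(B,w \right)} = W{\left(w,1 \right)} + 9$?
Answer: $\frac{1}{9537} \approx 0.00010485$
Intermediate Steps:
$n{\left(B,w \right)} = 9 + w$ ($n{\left(B,w \right)} = w + 9 = 9 + w$)
$\frac{1}{9503 + n{\left(32,- \frac{100}{-4} \right)}} = \frac{1}{9503 - \left(-9 + \frac{100}{-4}\right)} = \frac{1}{9503 + \left(9 - -25\right)} = \frac{1}{9503 + \left(9 + 25\right)} = \frac{1}{9503 + 34} = \frac{1}{9537}$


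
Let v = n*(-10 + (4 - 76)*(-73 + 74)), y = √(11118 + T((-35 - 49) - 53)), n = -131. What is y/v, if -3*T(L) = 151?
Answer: √99609/32226 ≈ 0.0097936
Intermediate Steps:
T(L) = -151/3 (T(L) = -⅓*151 = -151/3)
y = √99609/3 (y = √(11118 - 151/3) = √(33203/3) = √99609/3 ≈ 105.20)
v = 10742 (v = -131*(-10 + (4 - 76)*(-73 + 74)) = -131*(-10 - 72*1) = -131*(-10 - 72) = -131*(-82) = 10742)
y/v = (√99609/3)/10742 = (√99609/3)*(1/10742) = √99609/32226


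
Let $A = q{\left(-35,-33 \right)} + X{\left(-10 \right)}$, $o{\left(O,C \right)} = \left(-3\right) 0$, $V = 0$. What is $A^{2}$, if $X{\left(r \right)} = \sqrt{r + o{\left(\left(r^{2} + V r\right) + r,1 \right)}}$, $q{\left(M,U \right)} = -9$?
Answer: $\left(9 - i \sqrt{10}\right)^{2} \approx 71.0 - 56.921 i$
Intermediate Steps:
$o{\left(O,C \right)} = 0$
$X{\left(r \right)} = \sqrt{r}$ ($X{\left(r \right)} = \sqrt{r + 0} = \sqrt{r}$)
$A = -9 + i \sqrt{10}$ ($A = -9 + \sqrt{-10} = -9 + i \sqrt{10} \approx -9.0 + 3.1623 i$)
$A^{2} = \left(-9 + i \sqrt{10}\right)^{2}$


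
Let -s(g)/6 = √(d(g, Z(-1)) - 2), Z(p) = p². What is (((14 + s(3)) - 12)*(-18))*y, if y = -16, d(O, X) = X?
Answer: 576 - 1728*I ≈ 576.0 - 1728.0*I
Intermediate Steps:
s(g) = -6*I (s(g) = -6*√((-1)² - 2) = -6*√(1 - 2) = -6*I)
(((14 + s(3)) - 12)*(-18))*y = (((14 - 6*I) - 12)*(-18))*(-16) = ((2 - 6*I)*(-18))*(-16) = (-36 + 108*I)*(-16) = 576 - 1728*I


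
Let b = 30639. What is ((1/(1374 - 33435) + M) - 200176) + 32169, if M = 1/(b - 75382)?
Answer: -241006935878065/1434505323 ≈ -1.6801e+5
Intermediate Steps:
M = -1/44743 (M = 1/(30639 - 75382) = 1/(-44743) = -1/44743 ≈ -2.2350e-5)
((1/(1374 - 33435) + M) - 200176) + 32169 = ((1/(1374 - 33435) - 1/44743) - 200176) + 32169 = ((1/(-32061) - 1/44743) - 200176) + 32169 = ((-1/32061 - 1/44743) - 200176) + 32169 = (-76804/1434505323 - 200176) + 32169 = -287153537613652/1434505323 + 32169 = -241006935878065/1434505323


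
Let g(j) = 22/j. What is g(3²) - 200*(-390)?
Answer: 702022/9 ≈ 78003.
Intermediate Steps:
g(3²) - 200*(-390) = 22/(3²) - 200*(-390) = 22/9 + 78000 = 702022/9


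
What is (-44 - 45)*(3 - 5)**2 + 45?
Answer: -311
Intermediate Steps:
(-44 - 45)*(3 - 5)**2 + 45 = -89*(-2)**2 + 45 = -89*4 + 45 = -356 + 45 = -311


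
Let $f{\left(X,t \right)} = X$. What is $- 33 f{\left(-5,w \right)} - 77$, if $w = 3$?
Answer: $88$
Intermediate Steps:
$- 33 f{\left(-5,w \right)} - 77 = \left(-33\right) \left(-5\right) - 77 = 165 - 77 = 88$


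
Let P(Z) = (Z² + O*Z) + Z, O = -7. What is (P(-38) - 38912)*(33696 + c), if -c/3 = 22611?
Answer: 1271261880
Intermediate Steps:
c = -67833 (c = -3*22611 = -67833)
P(Z) = Z² - 6*Z (P(Z) = (Z² - 7*Z) + Z = Z² - 6*Z)
(P(-38) - 38912)*(33696 + c) = (-38*(-6 - 38) - 38912)*(33696 - 67833) = (-38*(-44) - 38912)*(-34137) = (1672 - 38912)*(-34137) = -37240*(-34137) = 1271261880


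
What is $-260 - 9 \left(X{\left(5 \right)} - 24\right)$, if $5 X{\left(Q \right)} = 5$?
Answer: $-53$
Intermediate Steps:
$X{\left(Q \right)} = 1$ ($X{\left(Q \right)} = \frac{1}{5} \cdot 5 = 1$)
$-260 - 9 \left(X{\left(5 \right)} - 24\right) = -260 - 9 \left(1 - 24\right) = -260 - 9 \left(-23\right) = -260 - -207 = -260 + 207 = -53$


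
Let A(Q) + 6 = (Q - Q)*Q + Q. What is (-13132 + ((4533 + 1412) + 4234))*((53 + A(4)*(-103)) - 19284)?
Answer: 56180825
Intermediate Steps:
A(Q) = -6 + Q (A(Q) = -6 + ((Q - Q)*Q + Q) = -6 + (0*Q + Q) = -6 + (0 + Q) = -6 + Q)
(-13132 + ((4533 + 1412) + 4234))*((53 + A(4)*(-103)) - 19284) = (-13132 + ((4533 + 1412) + 4234))*((53 + (-6 + 4)*(-103)) - 19284) = (-13132 + (5945 + 4234))*((53 - 2*(-103)) - 19284) = (-13132 + 10179)*((53 + 206) - 19284) = -2953*(259 - 19284) = -2953*(-19025) = 56180825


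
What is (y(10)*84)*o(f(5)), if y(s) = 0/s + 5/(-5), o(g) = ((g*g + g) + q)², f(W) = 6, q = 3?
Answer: -170100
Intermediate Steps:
o(g) = (3 + g + g²)² (o(g) = ((g*g + g) + 3)² = ((g² + g) + 3)² = ((g + g²) + 3)² = (3 + g + g²)²)
y(s) = -1 (y(s) = 0 + 5*(-⅕) = 0 - 1 = -1)
(y(10)*84)*o(f(5)) = (-1*84)*(3 + 6 + 6²)² = -84*(3 + 6 + 36)² = -84*45² = -84*2025 = -170100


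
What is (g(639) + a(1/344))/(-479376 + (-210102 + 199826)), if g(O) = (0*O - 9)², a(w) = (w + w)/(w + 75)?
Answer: -2089883/12633511252 ≈ -0.00016542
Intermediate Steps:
a(w) = 2*w/(75 + w) (a(w) = (2*w)/(75 + w) = 2*w/(75 + w))
g(O) = 81 (g(O) = (0 - 9)² = (-9)² = 81)
(g(639) + a(1/344))/(-479376 + (-210102 + 199826)) = (81 + 2/(344*(75 + 1/344)))/(-479376 + (-210102 + 199826)) = (81 + 2*(1/344)/(75 + 1/344))/(-479376 - 10276) = (81 + 2*(1/344)/(25801/344))/(-489652) = (81 + 2*(1/344)*(344/25801))*(-1/489652) = (81 + 2/25801)*(-1/489652) = (2089883/25801)*(-1/489652) = -2089883/12633511252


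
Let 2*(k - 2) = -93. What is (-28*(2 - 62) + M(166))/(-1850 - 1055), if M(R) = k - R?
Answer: -2939/5810 ≈ -0.50585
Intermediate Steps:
k = -89/2 (k = 2 + (1/2)*(-93) = 2 - 93/2 = -89/2 ≈ -44.500)
M(R) = -89/2 - R
(-28*(2 - 62) + M(166))/(-1850 - 1055) = (-28*(2 - 62) + (-89/2 - 1*166))/(-1850 - 1055) = (-28*(-60) + (-89/2 - 166))/(-2905) = (1680 - 421/2)*(-1/2905) = (2939/2)*(-1/2905) = -2939/5810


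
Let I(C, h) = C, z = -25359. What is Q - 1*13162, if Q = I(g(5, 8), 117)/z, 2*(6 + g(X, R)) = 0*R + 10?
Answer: -333775157/25359 ≈ -13162.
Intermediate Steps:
g(X, R) = -1 (g(X, R) = -6 + (0*R + 10)/2 = -6 + (0 + 10)/2 = -6 + (½)*10 = -6 + 5 = -1)
Q = 1/25359 (Q = -1/(-25359) = -1*(-1/25359) = 1/25359 ≈ 3.9434e-5)
Q - 1*13162 = 1/25359 - 1*13162 = 1/25359 - 13162 = -333775157/25359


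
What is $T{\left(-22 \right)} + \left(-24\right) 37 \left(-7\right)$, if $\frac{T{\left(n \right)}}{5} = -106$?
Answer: $5686$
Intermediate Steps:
$T{\left(n \right)} = -530$ ($T{\left(n \right)} = 5 \left(-106\right) = -530$)
$T{\left(-22 \right)} + \left(-24\right) 37 \left(-7\right) = -530 + \left(-24\right) 37 \left(-7\right) = -530 - -6216 = -530 + 6216 = 5686$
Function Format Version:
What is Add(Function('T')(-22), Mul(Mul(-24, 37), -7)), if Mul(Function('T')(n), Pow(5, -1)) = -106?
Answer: 5686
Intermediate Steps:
Function('T')(n) = -530 (Function('T')(n) = Mul(5, -106) = -530)
Add(Function('T')(-22), Mul(Mul(-24, 37), -7)) = Add(-530, Mul(Mul(-24, 37), -7)) = Add(-530, Mul(-888, -7)) = Add(-530, 6216) = 5686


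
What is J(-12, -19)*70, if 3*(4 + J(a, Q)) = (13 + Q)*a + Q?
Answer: 2870/3 ≈ 956.67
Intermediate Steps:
J(a, Q) = -4 + Q/3 + a*(13 + Q)/3 (J(a, Q) = -4 + ((13 + Q)*a + Q)/3 = -4 + (a*(13 + Q) + Q)/3 = -4 + (Q + a*(13 + Q))/3 = -4 + (Q/3 + a*(13 + Q)/3) = -4 + Q/3 + a*(13 + Q)/3)
J(-12, -19)*70 = (-4 + (⅓)*(-19) + (13/3)*(-12) + (⅓)*(-19)*(-12))*70 = (-4 - 19/3 - 52 + 76)*70 = (41/3)*70 = 2870/3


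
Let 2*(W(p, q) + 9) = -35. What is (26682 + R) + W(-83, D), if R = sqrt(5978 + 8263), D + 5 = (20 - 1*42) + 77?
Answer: 53311/2 + sqrt(14241) ≈ 26775.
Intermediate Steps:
D = 50 (D = -5 + ((20 - 1*42) + 77) = -5 + ((20 - 42) + 77) = -5 + (-22 + 77) = -5 + 55 = 50)
W(p, q) = -53/2 (W(p, q) = -9 + (1/2)*(-35) = -9 - 35/2 = -53/2)
R = sqrt(14241) ≈ 119.34
(26682 + R) + W(-83, D) = (26682 + sqrt(14241)) - 53/2 = 53311/2 + sqrt(14241)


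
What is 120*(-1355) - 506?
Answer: -163106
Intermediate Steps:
120*(-1355) - 506 = -162600 - 506 = -163106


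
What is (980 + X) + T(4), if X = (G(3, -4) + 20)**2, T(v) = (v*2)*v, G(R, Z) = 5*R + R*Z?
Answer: 1541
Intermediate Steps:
T(v) = 2*v**2 (T(v) = (2*v)*v = 2*v**2)
X = 529 (X = (3*(5 - 4) + 20)**2 = (3*1 + 20)**2 = (3 + 20)**2 = 23**2 = 529)
(980 + X) + T(4) = (980 + 529) + 2*4**2 = 1509 + 2*16 = 1509 + 32 = 1541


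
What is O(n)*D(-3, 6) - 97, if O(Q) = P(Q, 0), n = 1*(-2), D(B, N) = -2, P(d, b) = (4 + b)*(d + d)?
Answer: -65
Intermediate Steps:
P(d, b) = 2*d*(4 + b) (P(d, b) = (4 + b)*(2*d) = 2*d*(4 + b))
n = -2
O(Q) = 8*Q (O(Q) = 2*Q*(4 + 0) = 2*Q*4 = 8*Q)
O(n)*D(-3, 6) - 97 = (8*(-2))*(-2) - 97 = -16*(-2) - 97 = 32 - 97 = -65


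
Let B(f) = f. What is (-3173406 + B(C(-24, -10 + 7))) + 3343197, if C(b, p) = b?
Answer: 169767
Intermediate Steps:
(-3173406 + B(C(-24, -10 + 7))) + 3343197 = (-3173406 - 24) + 3343197 = -3173430 + 3343197 = 169767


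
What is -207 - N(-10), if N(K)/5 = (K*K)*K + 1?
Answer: 4788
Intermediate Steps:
N(K) = 5 + 5*K³ (N(K) = 5*((K*K)*K + 1) = 5*(K²*K + 1) = 5*(K³ + 1) = 5*(1 + K³) = 5 + 5*K³)
-207 - N(-10) = -207 - (5 + 5*(-10)³) = -207 - (5 + 5*(-1000)) = -207 - (5 - 5000) = -207 - 1*(-4995) = -207 + 4995 = 4788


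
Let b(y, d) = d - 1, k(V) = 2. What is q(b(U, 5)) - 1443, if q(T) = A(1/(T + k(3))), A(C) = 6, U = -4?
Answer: -1437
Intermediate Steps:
b(y, d) = -1 + d
q(T) = 6
q(b(U, 5)) - 1443 = 6 - 1443 = -1437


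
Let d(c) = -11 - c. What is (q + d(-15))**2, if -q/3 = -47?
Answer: 21025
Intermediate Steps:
q = 141 (q = -3*(-47) = 141)
(q + d(-15))**2 = (141 + (-11 - 1*(-15)))**2 = (141 + (-11 + 15))**2 = (141 + 4)**2 = 145**2 = 21025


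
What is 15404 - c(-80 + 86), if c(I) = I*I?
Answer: 15368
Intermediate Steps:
c(I) = I**2
15404 - c(-80 + 86) = 15404 - (-80 + 86)**2 = 15404 - 1*6**2 = 15404 - 1*36 = 15404 - 36 = 15368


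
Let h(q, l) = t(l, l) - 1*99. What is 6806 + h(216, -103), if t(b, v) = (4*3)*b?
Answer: 5471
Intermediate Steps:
t(b, v) = 12*b
h(q, l) = -99 + 12*l (h(q, l) = 12*l - 1*99 = 12*l - 99 = -99 + 12*l)
6806 + h(216, -103) = 6806 + (-99 + 12*(-103)) = 6806 + (-99 - 1236) = 6806 - 1335 = 5471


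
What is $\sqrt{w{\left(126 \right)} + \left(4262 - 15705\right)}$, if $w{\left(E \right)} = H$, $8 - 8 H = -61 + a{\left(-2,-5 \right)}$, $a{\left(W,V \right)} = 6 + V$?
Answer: $\frac{33 i \sqrt{42}}{2} \approx 106.93 i$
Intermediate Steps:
$H = \frac{17}{2}$ ($H = 1 - \frac{-61 + \left(6 - 5\right)}{8} = 1 - \frac{-61 + 1}{8} = 1 - - \frac{15}{2} = 1 + \frac{15}{2} = \frac{17}{2} \approx 8.5$)
$w{\left(E \right)} = \frac{17}{2}$
$\sqrt{w{\left(126 \right)} + \left(4262 - 15705\right)} = \sqrt{\frac{17}{2} + \left(4262 - 15705\right)} = \sqrt{\frac{17}{2} - 11443} = \sqrt{- \frac{22869}{2}} = \frac{33 i \sqrt{42}}{2}$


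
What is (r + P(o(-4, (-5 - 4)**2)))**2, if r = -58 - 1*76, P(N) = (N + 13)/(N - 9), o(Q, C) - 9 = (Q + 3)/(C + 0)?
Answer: 3667225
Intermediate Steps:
o(Q, C) = 9 + (3 + Q)/C (o(Q, C) = 9 + (Q + 3)/(C + 0) = 9 + (3 + Q)/C)
P(N) = (13 + N)/(-9 + N)
r = -134 (r = -58 - 76 = -134)
(r + P(o(-4, (-5 - 4)**2)))**2 = (-134 + (13 + (3 - 4 + 9*(-5 - 4)**2)/((-5 - 4)**2))/(-9 + (3 - 4 + 9*(-5 - 4)**2)/((-5 - 4)**2)))**2 = (-134 + (13 + (3 - 4 + 9*(-9)**2)/((-9)**2))/(-9 + (3 - 4 + 9*(-9)**2)/((-9)**2)))**2 = (-134 + (13 + (3 - 4 + 9*81)/81)/(-9 + (3 - 4 + 9*81)/81))**2 = (-134 + (13 + (3 - 4 + 729)/81)/(-9 + (3 - 4 + 729)/81))**2 = (-134 + (13 + (1/81)*728)/(-9 + (1/81)*728))**2 = (-134 + (13 + 728/81)/(-9 + 728/81))**2 = (-134 + (1781/81)/(-1/81))**2 = (-134 - 81*1781/81)**2 = (-134 - 1781)**2 = (-1915)**2 = 3667225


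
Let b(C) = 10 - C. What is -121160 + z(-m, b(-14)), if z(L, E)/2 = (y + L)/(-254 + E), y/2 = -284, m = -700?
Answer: -13933532/115 ≈ -1.2116e+5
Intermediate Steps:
y = -568 (y = 2*(-284) = -568)
z(L, E) = 2*(-568 + L)/(-254 + E) (z(L, E) = 2*((-568 + L)/(-254 + E)) = 2*(-568 + L)/(-254 + E))
-121160 + z(-m, b(-14)) = -121160 + 2*(-568 - 1*(-700))/(-254 + (10 - 1*(-14))) = -121160 + 2*(-568 + 700)/(-254 + (10 + 14)) = -121160 + 2*132/(-254 + 24) = -121160 + 2*132/(-230) = -121160 + 2*(-1/230)*132 = -121160 - 132/115 = -13933532/115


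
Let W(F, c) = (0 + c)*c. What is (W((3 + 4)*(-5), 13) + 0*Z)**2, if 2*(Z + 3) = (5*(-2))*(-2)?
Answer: 28561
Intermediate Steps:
Z = 7 (Z = -3 + ((5*(-2))*(-2))/2 = -3 + (-10*(-2))/2 = -3 + (1/2)*20 = -3 + 10 = 7)
W(F, c) = c**2 (W(F, c) = c*c = c**2)
(W((3 + 4)*(-5), 13) + 0*Z)**2 = (13**2 + 0*7)**2 = (169 + 0)**2 = 169**2 = 28561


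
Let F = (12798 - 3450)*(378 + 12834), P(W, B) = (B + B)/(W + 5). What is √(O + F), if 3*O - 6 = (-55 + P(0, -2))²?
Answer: √3087670397/5 ≈ 11113.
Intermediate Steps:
P(W, B) = 2*B/(5 + W) (P(W, B) = (2*B)/(5 + W) = 2*B/(5 + W))
F = 123505776 (F = 9348*13212 = 123505776)
O = 25997/25 (O = 2 + (-55 + 2*(-2)/(5 + 0))²/3 = 2 + (-55 + 2*(-2)/5)²/3 = 2 + (-55 + 2*(-2)*(⅕))²/3 = 2 + (-55 - ⅘)²/3 = 2 + (-279/5)²/3 = 2 + (⅓)*(77841/25) = 2 + 25947/25 = 25997/25 ≈ 1039.9)
√(O + F) = √(25997/25 + 123505776) = √(3087670397/25) = √3087670397/5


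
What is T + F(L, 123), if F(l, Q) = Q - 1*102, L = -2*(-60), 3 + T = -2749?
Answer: -2731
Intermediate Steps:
T = -2752 (T = -3 - 2749 = -2752)
L = 120
F(l, Q) = -102 + Q (F(l, Q) = Q - 102 = -102 + Q)
T + F(L, 123) = -2752 + (-102 + 123) = -2752 + 21 = -2731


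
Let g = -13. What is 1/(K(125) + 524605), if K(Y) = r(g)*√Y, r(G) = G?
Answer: 104921/55042076980 + 13*√5/55042076980 ≈ 1.9067e-6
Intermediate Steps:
K(Y) = -13*√Y
1/(K(125) + 524605) = 1/(-65*√5 + 524605) = 1/(524605 - 65*√5)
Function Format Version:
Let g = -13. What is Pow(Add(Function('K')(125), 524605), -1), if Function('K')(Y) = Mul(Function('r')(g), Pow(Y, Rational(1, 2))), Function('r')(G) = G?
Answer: Add(Rational(104921, 55042076980), Mul(Rational(13, 55042076980), Pow(5, Rational(1, 2)))) ≈ 1.9067e-6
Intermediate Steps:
Function('K')(Y) = Mul(-13, Pow(Y, Rational(1, 2)))
Pow(Add(Function('K')(125), 524605), -1) = Pow(Add(Mul(-13, Pow(125, Rational(1, 2))), 524605), -1) = Pow(Add(Mul(-13, Mul(5, Pow(5, Rational(1, 2)))), 524605), -1) = Pow(Add(Mul(-65, Pow(5, Rational(1, 2))), 524605), -1) = Pow(Add(524605, Mul(-65, Pow(5, Rational(1, 2)))), -1)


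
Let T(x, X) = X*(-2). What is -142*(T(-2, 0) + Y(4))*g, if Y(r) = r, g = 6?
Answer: -3408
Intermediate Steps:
T(x, X) = -2*X
-142*(T(-2, 0) + Y(4))*g = -142*(-2*0 + 4)*6 = -142*(0 + 4)*6 = -568*6 = -142*24 = -3408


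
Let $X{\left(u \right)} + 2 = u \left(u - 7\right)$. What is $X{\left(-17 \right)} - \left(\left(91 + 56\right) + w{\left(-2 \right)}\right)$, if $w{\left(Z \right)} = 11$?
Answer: $248$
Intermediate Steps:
$X{\left(u \right)} = -2 + u \left(-7 + u\right)$ ($X{\left(u \right)} = -2 + u \left(u - 7\right) = -2 + u \left(-7 + u\right)$)
$X{\left(-17 \right)} - \left(\left(91 + 56\right) + w{\left(-2 \right)}\right) = \left(-2 + \left(-17\right)^{2} - -119\right) - \left(\left(91 + 56\right) + 11\right) = \left(-2 + 289 + 119\right) - \left(147 + 11\right) = 406 - 158 = 248$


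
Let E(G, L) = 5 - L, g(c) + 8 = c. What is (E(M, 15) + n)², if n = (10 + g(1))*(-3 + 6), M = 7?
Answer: 1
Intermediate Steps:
g(c) = -8 + c
n = 9 (n = (10 + (-8 + 1))*(-3 + 6) = (10 - 7)*3 = 3*3 = 9)
(E(M, 15) + n)² = ((5 - 1*15) + 9)² = ((5 - 15) + 9)² = (-10 + 9)² = (-1)² = 1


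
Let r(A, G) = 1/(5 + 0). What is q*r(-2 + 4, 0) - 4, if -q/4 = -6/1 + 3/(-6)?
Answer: 6/5 ≈ 1.2000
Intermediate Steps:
r(A, G) = ⅕ (r(A, G) = 1/5 = ⅕)
q = 26 (q = -4*(-6/1 + 3/(-6)) = -4*(-6*1 + 3*(-⅙)) = -4*(-6 - ½) = -4*(-13/2) = 26)
q*r(-2 + 4, 0) - 4 = 26*(⅕) - 4 = 26/5 - 4 = 6/5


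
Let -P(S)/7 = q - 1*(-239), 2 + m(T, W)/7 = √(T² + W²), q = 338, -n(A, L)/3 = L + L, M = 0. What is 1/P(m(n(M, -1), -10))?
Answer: -1/4039 ≈ -0.00024759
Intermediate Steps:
n(A, L) = -6*L (n(A, L) = -3*(L + L) = -6*L)
m(T, W) = -14 + 7*√(T² + W²)
P(S) = -4039 (P(S) = -7*(338 - 1*(-239)) = -7*(338 + 239) = -7*577 = -4039)
1/P(m(n(M, -1), -10)) = 1/(-4039) = -1/4039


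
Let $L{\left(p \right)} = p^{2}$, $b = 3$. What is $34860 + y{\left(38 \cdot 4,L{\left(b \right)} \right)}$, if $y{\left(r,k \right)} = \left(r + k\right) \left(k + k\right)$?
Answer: $37758$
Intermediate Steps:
$y{\left(r,k \right)} = 2 k \left(k + r\right)$ ($y{\left(r,k \right)} = \left(k + r\right) 2 k = 2 k \left(k + r\right)$)
$34860 + y{\left(38 \cdot 4,L{\left(b \right)} \right)} = 34860 + 2 \cdot 3^{2} \left(3^{2} + 38 \cdot 4\right) = 34860 + 2 \cdot 9 \left(9 + 152\right) = 34860 + 2 \cdot 9 \cdot 161 = 34860 + 2898 = 37758$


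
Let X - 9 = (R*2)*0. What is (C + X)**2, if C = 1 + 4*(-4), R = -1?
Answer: 36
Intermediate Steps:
X = 9 (X = 9 - 1*2*0 = 9 - 2*0 = 9 + 0 = 9)
C = -15 (C = 1 - 16 = -15)
(C + X)**2 = (-15 + 9)**2 = (-6)**2 = 36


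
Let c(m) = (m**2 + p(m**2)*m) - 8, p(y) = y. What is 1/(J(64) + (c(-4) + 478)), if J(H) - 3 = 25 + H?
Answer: 1/514 ≈ 0.0019455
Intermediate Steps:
c(m) = -8 + m**2 + m**3 (c(m) = (m**2 + m**2*m) - 8 = (m**2 + m**3) - 8 = -8 + m**2 + m**3)
J(H) = 28 + H (J(H) = 3 + (25 + H) = 28 + H)
1/(J(64) + (c(-4) + 478)) = 1/((28 + 64) + ((-8 + (-4)**2 + (-4)**3) + 478)) = 1/(92 + ((-8 + 16 - 64) + 478)) = 1/(92 + (-56 + 478)) = 1/(92 + 422) = 1/514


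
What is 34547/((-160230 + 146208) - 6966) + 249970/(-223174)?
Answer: -925454467/334569708 ≈ -2.7661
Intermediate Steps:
34547/((-160230 + 146208) - 6966) + 249970/(-223174) = 34547/(-14022 - 6966) + 249970*(-1/223174) = 34547/(-20988) - 17855/15941 = 34547*(-1/20988) - 17855/15941 = -34547/20988 - 17855/15941 = -925454467/334569708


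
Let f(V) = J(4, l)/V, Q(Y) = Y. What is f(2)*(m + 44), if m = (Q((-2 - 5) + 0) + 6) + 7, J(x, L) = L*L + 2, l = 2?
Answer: 150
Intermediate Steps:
J(x, L) = 2 + L**2 (J(x, L) = L**2 + 2 = 2 + L**2)
f(V) = 6/V (f(V) = (2 + 2**2)/V = (2 + 4)/V = 6/V)
m = 6 (m = (((-2 - 5) + 0) + 6) + 7 = ((-7 + 0) + 6) + 7 = (-7 + 6) + 7 = -1 + 7 = 6)
f(2)*(m + 44) = (6/2)*(6 + 44) = (6*(1/2))*50 = 3*50 = 150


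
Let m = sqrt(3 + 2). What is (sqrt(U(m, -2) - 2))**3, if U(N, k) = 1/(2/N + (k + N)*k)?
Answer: (16 - 7*sqrt(5))**(3/2)/(8*(-2 + sqrt(5))**(3/2)) ≈ 0.22327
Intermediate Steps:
m = sqrt(5) ≈ 2.2361
U(N, k) = 1/(2/N + k*(N + k)) (U(N, k) = 1/(2/N + (N + k)*k) = 1/(2/N + k*(N + k)))
(sqrt(U(m, -2) - 2))**3 = (sqrt(sqrt(5)/(2 + sqrt(5)*(-2)**2 - 2*(sqrt(5))**2) - 2))**3 = (sqrt(sqrt(5)/(2 + sqrt(5)*4 - 2*5) - 2))**3 = (sqrt(sqrt(5)/(2 + 4*sqrt(5) - 10) - 2))**3 = (sqrt(sqrt(5)/(-8 + 4*sqrt(5)) - 2))**3 = (sqrt(-2 + sqrt(5)/(-8 + 4*sqrt(5))))**3 = (-2 + sqrt(5)/(-8 + 4*sqrt(5)))**(3/2)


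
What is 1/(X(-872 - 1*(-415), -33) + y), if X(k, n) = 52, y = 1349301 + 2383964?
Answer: 1/3733317 ≈ 2.6786e-7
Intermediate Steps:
y = 3733265
1/(X(-872 - 1*(-415), -33) + y) = 1/(52 + 3733265) = 1/3733317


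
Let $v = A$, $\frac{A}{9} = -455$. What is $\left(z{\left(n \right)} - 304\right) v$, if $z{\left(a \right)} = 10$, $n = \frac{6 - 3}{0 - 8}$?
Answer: $1203930$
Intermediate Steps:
$A = -4095$ ($A = 9 \left(-455\right) = -4095$)
$n = - \frac{3}{8}$ ($n = \frac{3}{-8} = 3 \left(- \frac{1}{8}\right) = - \frac{3}{8} \approx -0.375$)
$v = -4095$
$\left(z{\left(n \right)} - 304\right) v = \left(10 - 304\right) \left(-4095\right) = \left(-294\right) \left(-4095\right) = 1203930$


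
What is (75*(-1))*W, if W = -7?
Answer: 525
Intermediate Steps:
(75*(-1))*W = (75*(-1))*(-7) = -75*(-7) = 525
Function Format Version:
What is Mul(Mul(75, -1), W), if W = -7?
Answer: 525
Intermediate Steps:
Mul(Mul(75, -1), W) = Mul(Mul(75, -1), -7) = Mul(-75, -7) = 525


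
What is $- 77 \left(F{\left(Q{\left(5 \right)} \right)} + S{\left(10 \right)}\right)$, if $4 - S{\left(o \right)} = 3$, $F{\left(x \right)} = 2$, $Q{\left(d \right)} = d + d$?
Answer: $-231$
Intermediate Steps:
$Q{\left(d \right)} = 2 d$
$S{\left(o \right)} = 1$ ($S{\left(o \right)} = 4 - 3 = 1$)
$- 77 \left(F{\left(Q{\left(5 \right)} \right)} + S{\left(10 \right)}\right) = - 77 \left(2 + 1\right) = \left(-77\right) 3 = -231$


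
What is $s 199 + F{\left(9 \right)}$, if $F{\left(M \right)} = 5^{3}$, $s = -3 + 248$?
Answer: $48880$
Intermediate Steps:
$s = 245$
$F{\left(M \right)} = 125$
$s 199 + F{\left(9 \right)} = 245 \cdot 199 + 125 = 48755 + 125 = 48880$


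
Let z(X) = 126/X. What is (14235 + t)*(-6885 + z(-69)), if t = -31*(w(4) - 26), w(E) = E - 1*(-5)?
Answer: -2338256514/23 ≈ -1.0166e+8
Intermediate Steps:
w(E) = 5 + E (w(E) = E + 5 = 5 + E)
t = 527 (t = -31*((5 + 4) - 26) = -31*(9 - 26) = -31*(-17) = 527)
(14235 + t)*(-6885 + z(-69)) = (14235 + 527)*(-6885 + 126/(-69)) = 14762*(-6885 + 126*(-1/69)) = 14762*(-6885 - 42/23) = 14762*(-158397/23) = -2338256514/23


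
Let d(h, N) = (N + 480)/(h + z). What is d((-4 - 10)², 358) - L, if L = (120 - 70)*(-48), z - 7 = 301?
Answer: 605219/252 ≈ 2401.7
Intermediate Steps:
z = 308 (z = 7 + 301 = 308)
d(h, N) = (480 + N)/(308 + h) (d(h, N) = (N + 480)/(h + 308) = (480 + N)/(308 + h))
L = -2400 (L = 50*(-48) = -2400)
d((-4 - 10)², 358) - L = (480 + 358)/(308 + (-4 - 10)²) - 1*(-2400) = 838/(308 + (-14)²) + 2400 = 838/(308 + 196) + 2400 = 838/504 + 2400 = (1/504)*838 + 2400 = 419/252 + 2400 = 605219/252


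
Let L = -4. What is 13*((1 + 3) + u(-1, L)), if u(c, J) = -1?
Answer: 39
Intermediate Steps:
13*((1 + 3) + u(-1, L)) = 13*((1 + 3) - 1) = 13*(4 - 1) = 13*3 = 39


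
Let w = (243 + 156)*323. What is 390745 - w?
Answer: 261868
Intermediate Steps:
w = 128877 (w = 399*323 = 128877)
390745 - w = 390745 - 1*128877 = 390745 - 128877 = 261868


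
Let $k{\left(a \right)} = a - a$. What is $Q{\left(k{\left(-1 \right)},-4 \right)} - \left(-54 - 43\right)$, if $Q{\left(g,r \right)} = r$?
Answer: $93$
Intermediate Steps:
$k{\left(a \right)} = 0$
$Q{\left(k{\left(-1 \right)},-4 \right)} - \left(-54 - 43\right) = -4 - \left(-54 - 43\right) = -4 - -97 = -4 + 97 = 93$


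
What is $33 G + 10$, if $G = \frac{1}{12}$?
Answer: $\frac{51}{4} \approx 12.75$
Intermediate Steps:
$G = \frac{1}{12} \approx 0.083333$
$33 G + 10 = 33 \cdot \frac{1}{12} + 10 = \frac{11}{4} + 10 = \frac{51}{4}$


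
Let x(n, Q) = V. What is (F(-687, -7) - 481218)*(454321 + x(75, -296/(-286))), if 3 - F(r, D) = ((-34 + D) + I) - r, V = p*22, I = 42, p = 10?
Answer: -219044671523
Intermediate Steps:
V = 220 (V = 10*22 = 220)
F(r, D) = -5 + r - D (F(r, D) = 3 - (((-34 + D) + 42) - r) = 3 - ((8 + D) - r) = 3 - (8 + D - r) = 3 + (-8 + r - D) = -5 + r - D)
x(n, Q) = 220
(F(-687, -7) - 481218)*(454321 + x(75, -296/(-286))) = ((-5 - 687 - 1*(-7)) - 481218)*(454321 + 220) = ((-5 - 687 + 7) - 481218)*454541 = (-685 - 481218)*454541 = -481903*454541 = -219044671523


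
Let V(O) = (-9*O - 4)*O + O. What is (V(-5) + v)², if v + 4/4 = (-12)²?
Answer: 4489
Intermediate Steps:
v = 143 (v = -1 + (-12)² = -1 + 144 = 143)
V(O) = O + O*(-4 - 9*O) (V(O) = (-4 - 9*O)*O + O = O*(-4 - 9*O) + O = O + O*(-4 - 9*O))
(V(-5) + v)² = (-3*(-5)*(1 + 3*(-5)) + 143)² = (-3*(-5)*(1 - 15) + 143)² = (-3*(-5)*(-14) + 143)² = (-210 + 143)² = (-67)² = 4489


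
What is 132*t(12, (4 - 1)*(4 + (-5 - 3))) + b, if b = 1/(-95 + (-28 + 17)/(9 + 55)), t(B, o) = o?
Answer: -9648208/6091 ≈ -1584.0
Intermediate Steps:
b = -64/6091 (b = 1/(-95 - 11/64) = 1/(-6091/64) = -64/6091 ≈ -0.010507)
132*t(12, (4 - 1)*(4 + (-5 - 3))) + b = 132*((4 - 1)*(4 + (-5 - 3))) - 64/6091 = 132*(3*(4 - 8)) - 64/6091 = 132*(3*(-4)) - 64/6091 = 132*(-12) - 64/6091 = -1584 - 64/6091 = -9648208/6091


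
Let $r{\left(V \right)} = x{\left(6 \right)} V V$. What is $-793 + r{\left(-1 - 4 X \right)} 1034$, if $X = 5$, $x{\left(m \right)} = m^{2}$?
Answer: $16414991$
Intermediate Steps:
$r{\left(V \right)} = 36 V^{2}$ ($r{\left(V \right)} = 6^{2} V V = 36 V V = 36 V^{2}$)
$-793 + r{\left(-1 - 4 X \right)} 1034 = -793 + 36 \left(-1 - 20\right)^{2} \cdot 1034 = -793 + 36 \left(-21\right)^{2} \cdot 1034 = -793 + 36 \cdot 441 \cdot 1034 = -793 + 15876 \cdot 1034 = -793 + 16415784 = 16414991$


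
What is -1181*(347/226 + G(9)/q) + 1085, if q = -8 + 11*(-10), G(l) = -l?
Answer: -5456150/6667 ≈ -818.38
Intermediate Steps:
q = -118 (q = -8 - 110 = -118)
-1181*(347/226 + G(9)/q) + 1085 = -1181*(347/226 - 1*9/(-118)) + 1085 = -1181*(347*(1/226) - 9*(-1/118)) + 1085 = -1181*(347/226 + 9/118) + 1085 = -1181*10745/6667 + 1085 = -12689845/6667 + 1085 = -5456150/6667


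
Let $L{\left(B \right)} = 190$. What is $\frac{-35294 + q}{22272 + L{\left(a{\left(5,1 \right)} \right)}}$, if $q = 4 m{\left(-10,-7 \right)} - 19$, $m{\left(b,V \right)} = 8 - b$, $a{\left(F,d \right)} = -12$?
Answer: $- \frac{35241}{22462} \approx -1.5689$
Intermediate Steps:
$q = 53$ ($q = 4 \left(8 - -10\right) - 19 = 4 \left(8 + 10\right) - 19 = 4 \cdot 18 - 19 = 72 - 19 = 53$)
$\frac{-35294 + q}{22272 + L{\left(a{\left(5,1 \right)} \right)}} = \frac{-35294 + 53}{22272 + 190} = - \frac{35241}{22462}$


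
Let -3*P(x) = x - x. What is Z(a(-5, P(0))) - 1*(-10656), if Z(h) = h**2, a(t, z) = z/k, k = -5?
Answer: 10656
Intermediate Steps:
P(x) = 0 (P(x) = -(x - x)/3 = -1/3*0 = 0)
a(t, z) = -z/5 (a(t, z) = z/(-5) = z*(-1/5) = -z/5)
Z(a(-5, P(0))) - 1*(-10656) = (-1/5*0)**2 - 1*(-10656) = 0**2 + 10656 = 0 + 10656 = 10656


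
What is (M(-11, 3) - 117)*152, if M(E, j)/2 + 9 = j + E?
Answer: -22952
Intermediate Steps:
M(E, j) = -18 + 2*E + 2*j (M(E, j) = -18 + 2*(j + E) = -18 + 2*(E + j) = -18 + (2*E + 2*j) = -18 + 2*E + 2*j)
(M(-11, 3) - 117)*152 = ((-18 + 2*(-11) + 2*3) - 117)*152 = ((-18 - 22 + 6) - 117)*152 = (-34 - 117)*152 = -151*152 = -22952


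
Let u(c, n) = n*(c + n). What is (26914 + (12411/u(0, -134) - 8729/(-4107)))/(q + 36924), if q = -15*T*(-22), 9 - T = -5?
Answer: 1984988498789/3063674410848 ≈ 0.64791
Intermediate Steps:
T = 14 (T = 9 - 1*(-5) = 9 + 5 = 14)
q = 4620 (q = -15*14*(-22) = -210*(-22) = 4620)
(26914 + (12411/u(0, -134) - 8729/(-4107)))/(q + 36924) = (26914 + (12411/((-134*(0 - 134))) - 8729/(-4107)))/(4620 + 36924) = (26914 + (12411/((-134*(-134))) - 8729*(-1/4107)))/41544 = (26914 + (12411/17956 + 8729/4107))*(1/41544) = (26914 + 207709901/73745292)*(1/41544) = (1984988498789/73745292)*(1/41544) = 1984988498789/3063674410848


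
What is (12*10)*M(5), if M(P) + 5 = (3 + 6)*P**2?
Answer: 26400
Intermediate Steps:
M(P) = -5 + 9*P**2 (M(P) = -5 + (3 + 6)*P**2 = -5 + 9*P**2)
(12*10)*M(5) = (12*10)*(-5 + 9*5**2) = 120*(-5 + 9*25) = 120*(-5 + 225) = 120*220 = 26400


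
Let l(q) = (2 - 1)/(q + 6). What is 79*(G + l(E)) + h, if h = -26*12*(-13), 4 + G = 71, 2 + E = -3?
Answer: 9428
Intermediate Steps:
E = -5 (E = -2 - 3 = -5)
G = 67 (G = -4 + 71 = 67)
l(q) = 1/(6 + q)
h = 4056 (h = -312*(-13) = 4056)
79*(G + l(E)) + h = 79*(67 + 1/(6 - 5)) + 4056 = 79*(67 + 1/1) + 4056 = 79*(67 + 1) + 4056 = 79*68 + 4056 = 5372 + 4056 = 9428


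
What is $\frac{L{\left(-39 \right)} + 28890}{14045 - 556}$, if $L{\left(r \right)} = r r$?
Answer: $\frac{30411}{13489} \approx 2.2545$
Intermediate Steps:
$L{\left(r \right)} = r^{2}$
$\frac{L{\left(-39 \right)} + 28890}{14045 - 556} = \frac{\left(-39\right)^{2} + 28890}{14045 - 556} = \frac{1521 + 28890}{13489} = 30411 \cdot \frac{1}{13489} = \frac{30411}{13489}$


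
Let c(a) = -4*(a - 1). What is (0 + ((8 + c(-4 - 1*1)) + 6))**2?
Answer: 1444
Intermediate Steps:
c(a) = 4 - 4*a (c(a) = -4*(-1 + a) = 4 - 4*a)
(0 + ((8 + c(-4 - 1*1)) + 6))**2 = (0 + ((8 + (4 - 4*(-4 - 1*1))) + 6))**2 = (0 + ((8 + (4 - 4*(-4 - 1))) + 6))**2 = (0 + ((8 + (4 - 4*(-5))) + 6))**2 = (0 + ((8 + (4 + 20)) + 6))**2 = (0 + ((8 + 24) + 6))**2 = (0 + (32 + 6))**2 = (0 + 38)**2 = 38**2 = 1444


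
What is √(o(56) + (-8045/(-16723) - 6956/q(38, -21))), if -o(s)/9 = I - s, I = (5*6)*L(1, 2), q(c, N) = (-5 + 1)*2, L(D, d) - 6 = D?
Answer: 3*I*√64137420886/33446 ≈ 22.716*I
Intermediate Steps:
L(D, d) = 6 + D
q(c, N) = -8 (q(c, N) = -4*2 = -8)
I = 210 (I = (5*6)*(6 + 1) = 30*7 = 210)
o(s) = -1890 + 9*s (o(s) = -9*(210 - s) = -1890 + 9*s)
√(o(56) + (-8045/(-16723) - 6956/q(38, -21))) = √((-1890 + 9*56) + (-8045/(-16723) - 6956/(-8))) = √((-1890 + 504) + (-8045*(-1/16723) - 6956*(-⅛))) = √(-1386 + (8045/16723 + 1739/2)) = √(-1386 + 29097387/33446) = √(-17258769/33446) = 3*I*√64137420886/33446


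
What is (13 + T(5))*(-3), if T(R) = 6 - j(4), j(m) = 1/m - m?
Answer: -273/4 ≈ -68.250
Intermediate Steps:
T(R) = 39/4 (T(R) = 6 - (1/4 - 1*4) = 6 - (¼ - 4) = 6 - 1*(-15/4) = 6 + 15/4 = 39/4)
(13 + T(5))*(-3) = (13 + 39/4)*(-3) = (91/4)*(-3) = -273/4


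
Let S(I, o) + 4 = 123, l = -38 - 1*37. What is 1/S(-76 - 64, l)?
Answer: 1/119 ≈ 0.0084034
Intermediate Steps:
l = -75 (l = -38 - 37 = -75)
S(I, o) = 119 (S(I, o) = -4 + 123 = 119)
1/S(-76 - 64, l) = 1/119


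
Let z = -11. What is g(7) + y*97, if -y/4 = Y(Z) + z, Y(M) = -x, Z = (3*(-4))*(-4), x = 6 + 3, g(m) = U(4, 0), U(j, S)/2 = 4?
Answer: 7768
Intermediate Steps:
U(j, S) = 8 (U(j, S) = 2*4 = 8)
g(m) = 8
x = 9
Z = 48 (Z = -12*(-4) = 48)
Y(M) = -9 (Y(M) = -1*9 = -9)
y = 80 (y = -4*(-9 - 11) = -4*(-20) = 80)
g(7) + y*97 = 8 + 80*97 = 8 + 7760 = 7768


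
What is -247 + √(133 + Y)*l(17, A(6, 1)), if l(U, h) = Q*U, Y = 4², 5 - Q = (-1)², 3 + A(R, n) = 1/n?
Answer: -247 + 68*√149 ≈ 583.05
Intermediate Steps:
A(R, n) = -3 + 1/n
Q = 4 (Q = 5 - 1*(-1)² = 5 - 1*1 = 5 - 1 = 4)
Y = 16
l(U, h) = 4*U
-247 + √(133 + Y)*l(17, A(6, 1)) = -247 + √(133 + 16)*(4*17) = -247 + √149*68 = -247 + 68*√149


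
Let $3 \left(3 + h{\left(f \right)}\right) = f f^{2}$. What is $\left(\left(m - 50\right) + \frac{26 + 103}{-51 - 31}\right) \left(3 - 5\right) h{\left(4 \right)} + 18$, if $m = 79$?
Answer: $- \frac{121481}{123} \approx -987.65$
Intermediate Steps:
$h{\left(f \right)} = -3 + \frac{f^{3}}{3}$ ($h{\left(f \right)} = -3 + \frac{f f^{2}}{3} = -3 + \frac{f^{3}}{3}$)
$\left(\left(m - 50\right) + \frac{26 + 103}{-51 - 31}\right) \left(3 - 5\right) h{\left(4 \right)} + 18 = \left(\left(79 - 50\right) + \frac{26 + 103}{-51 - 31}\right) \left(3 - 5\right) \left(-3 + \frac{4^{3}}{3}\right) + 18 = \left(\left(79 - 50\right) + \frac{129}{-82}\right) \left(- 2 \left(-3 + \frac{1}{3} \cdot 64\right)\right) + 18 = \left(29 + 129 \left(- \frac{1}{82}\right)\right) \left(- 2 \left(-3 + \frac{64}{3}\right)\right) + 18 = \left(29 - \frac{129}{82}\right) \left(\left(-2\right) \frac{55}{3}\right) + 18 = \frac{2249}{82} \left(- \frac{110}{3}\right) + 18 = - \frac{123695}{123} + 18 = - \frac{121481}{123}$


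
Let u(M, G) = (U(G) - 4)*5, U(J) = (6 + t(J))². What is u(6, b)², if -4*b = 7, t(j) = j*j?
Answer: 10001000025/65536 ≈ 1.5260e+5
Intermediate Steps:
t(j) = j²
U(J) = (6 + J²)²
b = -7/4 (b = -¼*7 = -7/4 ≈ -1.7500)
u(M, G) = -20 + 5*(6 + G²)² (u(M, G) = ((6 + G²)² - 4)*5 = (-4 + (6 + G²)²)*5 = -20 + 5*(6 + G²)²)
u(6, b)² = (-20 + 5*(6 + (-7/4)²)²)² = (-20 + 5*(6 + 49/16)²)² = (-20 + 5*(145/16)²)² = (-20 + 5*(21025/256))² = (-20 + 105125/256)² = (100005/256)² = 10001000025/65536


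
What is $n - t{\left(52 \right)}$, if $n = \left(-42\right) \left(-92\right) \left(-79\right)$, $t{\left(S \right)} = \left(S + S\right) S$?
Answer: $-310664$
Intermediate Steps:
$t{\left(S \right)} = 2 S^{2}$ ($t{\left(S \right)} = 2 S S = 2 S^{2}$)
$n = -305256$ ($n = 3864 \left(-79\right) = -305256$)
$n - t{\left(52 \right)} = -305256 - 2 \cdot 52^{2} = -305256 - 2 \cdot 2704 = -305256 - 5408 = -310664$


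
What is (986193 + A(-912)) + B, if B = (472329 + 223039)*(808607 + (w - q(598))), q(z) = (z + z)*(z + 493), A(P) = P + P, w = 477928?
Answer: -12724945399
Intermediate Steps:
A(P) = 2*P
q(z) = 2*z*(493 + z) (q(z) = (2*z)*(493 + z) = 2*z*(493 + z))
B = -12725929768 (B = (472329 + 223039)*(808607 + (477928 - 2*598*(493 + 598))) = 695368*(808607 + (477928 - 2*598*1091)) = 695368*(808607 + (477928 - 1*1304836)) = 695368*(808607 + (477928 - 1304836)) = 695368*(808607 - 826908) = 695368*(-18301) = -12725929768)
(986193 + A(-912)) + B = (986193 + 2*(-912)) - 12725929768 = (986193 - 1824) - 12725929768 = 984369 - 12725929768 = -12724945399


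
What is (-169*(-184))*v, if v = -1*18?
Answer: -559728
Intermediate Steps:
v = -18
(-169*(-184))*v = -169*(-184)*(-18) = 31096*(-18) = -559728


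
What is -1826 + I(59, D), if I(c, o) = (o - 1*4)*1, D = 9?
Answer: -1821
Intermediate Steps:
I(c, o) = -4 + o (I(c, o) = (o - 4)*1 = (-4 + o)*1 = -4 + o)
-1826 + I(59, D) = -1826 + (-4 + 9) = -1826 + 5 = -1821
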